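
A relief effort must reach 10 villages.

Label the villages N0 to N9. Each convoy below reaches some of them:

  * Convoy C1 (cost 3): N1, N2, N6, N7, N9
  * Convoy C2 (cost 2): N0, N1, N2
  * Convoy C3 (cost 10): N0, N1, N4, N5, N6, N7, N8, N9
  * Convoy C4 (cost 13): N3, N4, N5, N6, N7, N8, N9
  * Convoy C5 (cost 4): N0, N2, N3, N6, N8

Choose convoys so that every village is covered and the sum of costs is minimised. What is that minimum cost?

C3, C5 together cover every village (C3 ∪ C5 = {N0, N1, N2, N3, N4, N5, N6, N7, N8, N9}); total cost 10 + 4 = 14.
The greedy pick C1, C5, C3 costs 17; no covering selection beats 14.

14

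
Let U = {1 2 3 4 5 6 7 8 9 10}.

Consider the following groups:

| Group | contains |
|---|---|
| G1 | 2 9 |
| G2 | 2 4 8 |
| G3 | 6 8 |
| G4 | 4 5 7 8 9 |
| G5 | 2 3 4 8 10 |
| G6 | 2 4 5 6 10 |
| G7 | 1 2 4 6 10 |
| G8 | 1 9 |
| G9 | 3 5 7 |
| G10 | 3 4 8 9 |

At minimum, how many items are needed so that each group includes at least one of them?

H = {5, 8, 9, 10} meets every group (each contains at least one member of H), and |H| = 4.
No choice of 3 items meets every group, so 4 is the minimum.

4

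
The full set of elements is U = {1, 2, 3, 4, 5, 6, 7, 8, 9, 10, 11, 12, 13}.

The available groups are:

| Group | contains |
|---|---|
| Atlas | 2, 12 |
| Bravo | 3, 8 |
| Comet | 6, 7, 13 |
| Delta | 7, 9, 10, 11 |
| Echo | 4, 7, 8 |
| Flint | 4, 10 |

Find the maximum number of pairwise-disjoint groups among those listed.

Atlas, Bravo, Comet, Flint are pairwise disjoint (Atlas={2,12}; Bravo={3,8}; Comet={6,7,13}; Flint={4,10}).
Every remaining group overlaps one of these, and no 5 of the listed groups are pairwise disjoint, so 4 is the maximum.

4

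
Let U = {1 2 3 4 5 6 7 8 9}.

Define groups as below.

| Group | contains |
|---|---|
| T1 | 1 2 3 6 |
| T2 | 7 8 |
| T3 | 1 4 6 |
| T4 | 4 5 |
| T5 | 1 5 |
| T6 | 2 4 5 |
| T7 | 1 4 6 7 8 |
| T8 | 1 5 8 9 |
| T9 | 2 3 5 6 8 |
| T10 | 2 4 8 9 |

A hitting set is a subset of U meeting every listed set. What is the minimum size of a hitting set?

The 3 items {1, 4, 8} hit every group.
The groups T1, T2, T4 are pairwise disjoint, so any hitting set needs a separate item for each — at least 3. Hence 3 is optimal.

3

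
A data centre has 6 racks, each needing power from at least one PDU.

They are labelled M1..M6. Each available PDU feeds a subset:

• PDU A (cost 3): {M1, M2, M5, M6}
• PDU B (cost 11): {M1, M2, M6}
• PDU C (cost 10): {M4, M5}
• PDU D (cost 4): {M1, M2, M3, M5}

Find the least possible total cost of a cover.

A, C, D together cover every rack (A ∪ C ∪ D = {M1, M2, M3, M4, M5, M6}); total cost 3 + 10 + 4 = 17.
No covering selection has total cost below 17.

17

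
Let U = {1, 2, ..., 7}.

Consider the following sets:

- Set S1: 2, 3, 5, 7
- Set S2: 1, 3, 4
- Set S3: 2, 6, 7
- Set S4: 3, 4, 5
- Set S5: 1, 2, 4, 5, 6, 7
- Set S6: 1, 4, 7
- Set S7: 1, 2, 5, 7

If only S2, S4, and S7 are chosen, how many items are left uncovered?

1

Union of S2, S4, S7 = {1, 2, 3, 4, 5, 7}.
Not covered: 6 — 1 item.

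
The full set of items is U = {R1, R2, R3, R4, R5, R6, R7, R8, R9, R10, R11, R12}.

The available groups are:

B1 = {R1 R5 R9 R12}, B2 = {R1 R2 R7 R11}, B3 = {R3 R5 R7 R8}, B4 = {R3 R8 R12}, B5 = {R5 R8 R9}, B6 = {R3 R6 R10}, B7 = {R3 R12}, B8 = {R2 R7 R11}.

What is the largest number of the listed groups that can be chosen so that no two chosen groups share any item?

3

B5, B6, B8 are pairwise disjoint (B5={R5,R8,R9}; B6={R3,R6,R10}; B8={R2,R7,R11}).
Every remaining group overlaps one of these, and no 4 of the listed groups are pairwise disjoint, so 3 is the maximum.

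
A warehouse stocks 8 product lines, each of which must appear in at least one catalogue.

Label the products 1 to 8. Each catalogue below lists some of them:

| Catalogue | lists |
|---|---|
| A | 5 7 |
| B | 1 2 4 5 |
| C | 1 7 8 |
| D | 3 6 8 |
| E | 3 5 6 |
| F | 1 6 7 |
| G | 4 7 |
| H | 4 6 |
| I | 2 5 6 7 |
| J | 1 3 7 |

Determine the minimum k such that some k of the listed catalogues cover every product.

3

Take {B, D, G}. Their union is {1, 2, 3, 4, 5, 6, 7, 8}, which is all 8 products.
No 2 of the 10 catalogues cover everything (all 45 combinations miss at least one product), so 3 is optimal.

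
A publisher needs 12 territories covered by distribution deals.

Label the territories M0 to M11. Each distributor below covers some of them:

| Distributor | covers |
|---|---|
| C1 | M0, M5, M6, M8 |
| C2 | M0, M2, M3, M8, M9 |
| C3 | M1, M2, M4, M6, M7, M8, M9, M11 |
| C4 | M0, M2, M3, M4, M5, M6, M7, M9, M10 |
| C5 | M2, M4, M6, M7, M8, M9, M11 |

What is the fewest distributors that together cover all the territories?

Take {C3, C4}. Their union is {M0, M1, M2, M3, M4, M5, M6, M7, M8, M9, M10, M11}, which is all 12 territories.
No single distributor has all 12 territories (the largest, C4, has 9), so 2 is optimal.

2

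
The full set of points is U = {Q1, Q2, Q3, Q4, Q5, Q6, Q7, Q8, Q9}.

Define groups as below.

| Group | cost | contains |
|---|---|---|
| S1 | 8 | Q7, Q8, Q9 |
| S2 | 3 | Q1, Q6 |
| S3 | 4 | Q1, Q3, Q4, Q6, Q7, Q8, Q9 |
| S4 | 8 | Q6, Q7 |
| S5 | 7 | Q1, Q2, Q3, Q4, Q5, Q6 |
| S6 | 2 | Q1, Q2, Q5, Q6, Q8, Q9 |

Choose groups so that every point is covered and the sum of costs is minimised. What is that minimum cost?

S3, S6 together cover every point (S3 ∪ S6 = {Q1, Q2, Q3, Q4, Q5, Q6, Q7, Q8, Q9}); total cost 4 + 2 = 6.
No covering selection has total cost below 6.

6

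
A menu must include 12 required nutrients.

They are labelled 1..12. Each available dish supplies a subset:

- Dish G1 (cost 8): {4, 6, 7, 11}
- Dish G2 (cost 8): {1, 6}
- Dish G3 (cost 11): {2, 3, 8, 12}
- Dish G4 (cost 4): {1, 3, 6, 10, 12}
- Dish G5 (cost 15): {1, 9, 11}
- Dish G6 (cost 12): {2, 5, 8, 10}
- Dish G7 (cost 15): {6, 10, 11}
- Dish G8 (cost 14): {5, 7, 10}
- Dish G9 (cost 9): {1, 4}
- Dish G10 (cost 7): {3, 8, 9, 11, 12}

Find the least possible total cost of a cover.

31

G1, G4, G6, G10 together cover every nutrient (G1 ∪ G4 ∪ G6 ∪ G10 = {1, 2, 3, 4, 5, 6, 7, 8, 9, 10, 11, 12}); total cost 8 + 4 + 12 + 7 = 31.
No covering selection has total cost below 31.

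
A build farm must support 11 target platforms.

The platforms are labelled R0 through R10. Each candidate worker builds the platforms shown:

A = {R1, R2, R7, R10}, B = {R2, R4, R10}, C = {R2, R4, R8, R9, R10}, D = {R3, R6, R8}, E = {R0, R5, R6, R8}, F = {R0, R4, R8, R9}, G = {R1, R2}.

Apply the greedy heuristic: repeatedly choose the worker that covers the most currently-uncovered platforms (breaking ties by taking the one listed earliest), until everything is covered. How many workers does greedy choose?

4

Greedy: pick C (covers 5 new) → pick E (covers 3 new) → pick A (covers 2 new) → pick D (covers 1 new). Total picks: 4.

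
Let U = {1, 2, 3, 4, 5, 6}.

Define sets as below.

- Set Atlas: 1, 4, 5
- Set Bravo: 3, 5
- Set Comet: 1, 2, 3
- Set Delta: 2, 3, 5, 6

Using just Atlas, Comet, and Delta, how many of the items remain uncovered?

0

Union of Atlas, Comet, Delta = {1, 2, 3, 4, 5, 6} — that's every item, so 0 are uncovered.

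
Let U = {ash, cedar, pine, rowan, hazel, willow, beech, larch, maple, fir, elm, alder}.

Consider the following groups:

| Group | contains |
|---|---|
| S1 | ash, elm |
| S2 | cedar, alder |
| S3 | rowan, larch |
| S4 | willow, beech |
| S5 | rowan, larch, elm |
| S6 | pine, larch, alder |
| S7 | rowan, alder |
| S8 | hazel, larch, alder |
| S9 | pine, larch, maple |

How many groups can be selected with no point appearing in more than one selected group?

S1, S2, S3, S4 are pairwise disjoint (S1={ash,elm}; S2={cedar,alder}; S3={rowan,larch}; S4={willow,beech}).
Every remaining group overlaps one of these, and no 5 of the listed groups are pairwise disjoint, so 4 is the maximum.

4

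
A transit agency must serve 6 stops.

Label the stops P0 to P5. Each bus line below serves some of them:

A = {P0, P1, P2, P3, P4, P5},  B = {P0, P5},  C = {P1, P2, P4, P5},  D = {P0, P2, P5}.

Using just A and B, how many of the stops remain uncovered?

Union of A, B = {P0, P1, P2, P3, P4, P5} — that's every stop, so 0 are uncovered.

0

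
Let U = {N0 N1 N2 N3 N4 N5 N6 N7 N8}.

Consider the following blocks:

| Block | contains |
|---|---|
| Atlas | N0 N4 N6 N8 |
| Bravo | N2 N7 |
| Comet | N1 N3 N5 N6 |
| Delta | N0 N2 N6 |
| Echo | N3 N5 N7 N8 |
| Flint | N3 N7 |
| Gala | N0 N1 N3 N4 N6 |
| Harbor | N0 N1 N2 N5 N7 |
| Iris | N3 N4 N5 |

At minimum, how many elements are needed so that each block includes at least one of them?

H = {N2, N3, N4} meets every block (each contains at least one member of H), and |H| = 3.
No choice of 2 elements meets every block, so 3 is the minimum.

3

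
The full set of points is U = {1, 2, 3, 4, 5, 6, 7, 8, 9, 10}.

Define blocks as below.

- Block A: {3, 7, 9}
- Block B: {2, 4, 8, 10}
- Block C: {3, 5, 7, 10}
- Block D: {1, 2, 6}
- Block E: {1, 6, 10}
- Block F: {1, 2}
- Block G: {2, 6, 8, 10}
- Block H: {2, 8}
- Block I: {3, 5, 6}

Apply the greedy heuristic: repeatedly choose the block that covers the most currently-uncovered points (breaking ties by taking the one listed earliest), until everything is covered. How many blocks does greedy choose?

4

Greedy: pick B (covers 4 new) → pick A (covers 3 new) → pick D (covers 2 new) → pick C (covers 1 new). Total picks: 4.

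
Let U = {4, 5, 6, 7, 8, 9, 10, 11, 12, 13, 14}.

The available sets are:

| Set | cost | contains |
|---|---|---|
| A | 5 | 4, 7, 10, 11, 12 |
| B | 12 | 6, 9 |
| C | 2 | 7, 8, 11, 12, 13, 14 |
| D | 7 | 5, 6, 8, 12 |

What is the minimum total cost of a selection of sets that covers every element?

A, B, C, D together cover every element (A ∪ B ∪ C ∪ D = {4, 5, 6, 7, 8, 9, 10, 11, 12, 13, 14}); total cost 5 + 12 + 2 + 7 = 26.
No covering selection has total cost below 26.

26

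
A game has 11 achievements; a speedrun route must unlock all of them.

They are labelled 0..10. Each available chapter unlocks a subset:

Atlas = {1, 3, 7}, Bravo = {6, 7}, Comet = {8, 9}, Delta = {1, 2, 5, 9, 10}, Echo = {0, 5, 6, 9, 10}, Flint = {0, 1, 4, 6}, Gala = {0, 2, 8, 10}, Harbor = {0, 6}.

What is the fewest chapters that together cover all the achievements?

4

Take {Atlas, Echo, Flint, Gala}. Their union is {0, 1, 2, 3, 4, 5, 6, 7, 8, 9, 10}, which is all 11 achievements.
No 3 of the 8 chapters cover everything (all 56 combinations miss at least one achievement), so 4 is optimal.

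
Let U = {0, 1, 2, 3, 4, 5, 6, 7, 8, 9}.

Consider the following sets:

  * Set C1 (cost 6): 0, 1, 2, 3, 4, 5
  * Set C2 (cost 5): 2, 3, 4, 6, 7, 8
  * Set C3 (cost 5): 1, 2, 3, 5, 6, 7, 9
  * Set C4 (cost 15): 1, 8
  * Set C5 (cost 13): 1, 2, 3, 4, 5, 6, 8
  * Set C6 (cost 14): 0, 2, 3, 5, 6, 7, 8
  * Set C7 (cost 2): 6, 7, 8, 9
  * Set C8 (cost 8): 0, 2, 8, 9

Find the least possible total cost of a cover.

C1, C7 together cover every element (C1 ∪ C7 = {0, 1, 2, 3, 4, 5, 6, 7, 8, 9}); total cost 6 + 2 = 8.
No covering selection has total cost below 8.

8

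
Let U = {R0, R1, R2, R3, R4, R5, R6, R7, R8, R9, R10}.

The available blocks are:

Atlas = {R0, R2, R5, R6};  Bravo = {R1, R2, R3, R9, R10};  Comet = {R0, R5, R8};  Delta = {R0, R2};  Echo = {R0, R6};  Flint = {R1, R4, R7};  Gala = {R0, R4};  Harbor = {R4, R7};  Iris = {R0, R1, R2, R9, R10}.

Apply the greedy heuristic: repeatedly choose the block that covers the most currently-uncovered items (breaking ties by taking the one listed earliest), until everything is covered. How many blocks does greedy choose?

4

Greedy: pick Bravo (covers 5 new) → pick Atlas (covers 3 new) → pick Flint (covers 2 new) → pick Comet (covers 1 new). Total picks: 4.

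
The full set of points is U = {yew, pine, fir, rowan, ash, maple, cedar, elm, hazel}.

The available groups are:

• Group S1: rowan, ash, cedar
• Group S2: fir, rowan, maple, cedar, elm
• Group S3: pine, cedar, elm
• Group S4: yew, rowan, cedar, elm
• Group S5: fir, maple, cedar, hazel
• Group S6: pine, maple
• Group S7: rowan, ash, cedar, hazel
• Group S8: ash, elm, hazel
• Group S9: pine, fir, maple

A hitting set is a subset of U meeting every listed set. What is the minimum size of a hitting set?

3

Take H = {pine, cedar, elm}. Each listed group contains at least one of these, so H is a hitting set of size 3.
No choice of 2 points meets every group, so 3 is the minimum.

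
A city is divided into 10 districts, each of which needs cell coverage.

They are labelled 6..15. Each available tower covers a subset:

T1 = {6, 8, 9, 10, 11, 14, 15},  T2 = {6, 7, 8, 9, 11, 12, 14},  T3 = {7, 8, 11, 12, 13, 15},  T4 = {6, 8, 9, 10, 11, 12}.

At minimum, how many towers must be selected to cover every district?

Take {T1, T3}. Their union is {6, 7, 8, 9, 10, 11, 12, 13, 14, 15}, which is all 10 districts.
No single tower has all 10 districts (the largest, T1, has 7), so 2 is optimal.

2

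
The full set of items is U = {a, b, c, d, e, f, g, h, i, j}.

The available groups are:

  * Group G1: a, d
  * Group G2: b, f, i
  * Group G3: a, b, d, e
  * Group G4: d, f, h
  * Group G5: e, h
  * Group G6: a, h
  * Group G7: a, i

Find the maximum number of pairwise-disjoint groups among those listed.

G1, G2, G5 are pairwise disjoint (G1={a,d}; G2={b,f,i}; G5={e,h}).
Every remaining group overlaps one of these, and no 4 of the listed groups are pairwise disjoint, so 3 is the maximum.

3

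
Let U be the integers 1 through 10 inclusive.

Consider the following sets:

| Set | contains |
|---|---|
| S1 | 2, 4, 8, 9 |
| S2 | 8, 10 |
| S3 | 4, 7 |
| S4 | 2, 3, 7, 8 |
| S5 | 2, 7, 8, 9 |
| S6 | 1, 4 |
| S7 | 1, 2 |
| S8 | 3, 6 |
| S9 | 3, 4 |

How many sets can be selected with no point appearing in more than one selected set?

4

S2, S3, S7, S8 are pairwise disjoint (S2={8,10}; S3={4,7}; S7={1,2}; S8={3,6}).
Every remaining set overlaps one of these, and no 5 of the listed sets are pairwise disjoint, so 4 is the maximum.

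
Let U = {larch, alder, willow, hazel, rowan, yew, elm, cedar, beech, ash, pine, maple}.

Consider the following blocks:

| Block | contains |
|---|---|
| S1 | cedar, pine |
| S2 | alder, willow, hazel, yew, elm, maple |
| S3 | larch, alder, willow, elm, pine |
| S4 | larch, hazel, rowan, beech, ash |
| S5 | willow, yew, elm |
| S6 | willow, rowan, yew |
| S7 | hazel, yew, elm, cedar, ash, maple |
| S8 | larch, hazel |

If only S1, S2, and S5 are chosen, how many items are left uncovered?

4

Union of S1, S2, S5 = {alder, willow, hazel, yew, elm, cedar, pine, maple}.
Not covered: larch, rowan, beech, ash — 4 items.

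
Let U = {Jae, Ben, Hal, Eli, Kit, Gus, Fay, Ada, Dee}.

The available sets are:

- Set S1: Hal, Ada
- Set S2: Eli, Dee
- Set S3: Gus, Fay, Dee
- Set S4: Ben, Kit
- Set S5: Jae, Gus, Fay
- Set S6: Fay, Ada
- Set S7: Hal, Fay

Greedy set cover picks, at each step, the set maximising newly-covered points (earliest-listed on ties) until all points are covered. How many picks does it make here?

5

Greedy: pick S3 (covers 3 new) → pick S1 (covers 2 new) → pick S4 (covers 2 new) → pick S2 (covers 1 new) → pick S5 (covers 1 new). Total picks: 5.
(The true minimum cover uses only 4 sets, so greedy is not optimal here.)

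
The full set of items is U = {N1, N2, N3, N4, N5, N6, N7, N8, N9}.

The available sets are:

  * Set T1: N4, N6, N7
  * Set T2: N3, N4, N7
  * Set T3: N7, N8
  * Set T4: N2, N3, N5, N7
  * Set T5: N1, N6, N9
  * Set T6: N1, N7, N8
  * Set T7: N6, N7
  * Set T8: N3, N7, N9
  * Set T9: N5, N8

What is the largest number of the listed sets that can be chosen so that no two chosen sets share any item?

3

T2, T5, T9 are pairwise disjoint (T2={N3,N4,N7}; T5={N1,N6,N9}; T9={N5,N8}).
Every remaining set overlaps one of these, and no 4 of the listed sets are pairwise disjoint, so 3 is the maximum.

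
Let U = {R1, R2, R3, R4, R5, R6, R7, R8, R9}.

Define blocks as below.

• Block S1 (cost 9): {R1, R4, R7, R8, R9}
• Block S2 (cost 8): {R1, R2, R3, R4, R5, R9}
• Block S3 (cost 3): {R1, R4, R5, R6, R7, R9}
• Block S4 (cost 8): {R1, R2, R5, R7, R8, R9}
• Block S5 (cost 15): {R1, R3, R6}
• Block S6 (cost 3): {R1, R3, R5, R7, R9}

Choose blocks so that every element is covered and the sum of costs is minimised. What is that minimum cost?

S3, S4, S6 together cover every element (S3 ∪ S4 ∪ S6 = {R1, R2, R3, R4, R5, R6, R7, R8, R9}); total cost 3 + 8 + 3 = 14.
No covering selection has total cost below 14.

14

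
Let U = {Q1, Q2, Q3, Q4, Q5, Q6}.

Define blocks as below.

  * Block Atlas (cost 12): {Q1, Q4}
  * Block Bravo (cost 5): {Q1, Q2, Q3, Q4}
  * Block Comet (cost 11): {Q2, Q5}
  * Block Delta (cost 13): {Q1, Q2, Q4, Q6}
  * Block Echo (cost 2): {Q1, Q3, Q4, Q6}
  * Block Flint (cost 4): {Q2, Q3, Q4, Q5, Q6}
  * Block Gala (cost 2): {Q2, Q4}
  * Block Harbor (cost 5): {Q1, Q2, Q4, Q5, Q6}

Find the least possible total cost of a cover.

6

Echo, Flint together cover every point (Echo ∪ Flint = {Q1, Q2, Q3, Q4, Q5, Q6}); total cost 2 + 4 = 6.
No covering selection has total cost below 6.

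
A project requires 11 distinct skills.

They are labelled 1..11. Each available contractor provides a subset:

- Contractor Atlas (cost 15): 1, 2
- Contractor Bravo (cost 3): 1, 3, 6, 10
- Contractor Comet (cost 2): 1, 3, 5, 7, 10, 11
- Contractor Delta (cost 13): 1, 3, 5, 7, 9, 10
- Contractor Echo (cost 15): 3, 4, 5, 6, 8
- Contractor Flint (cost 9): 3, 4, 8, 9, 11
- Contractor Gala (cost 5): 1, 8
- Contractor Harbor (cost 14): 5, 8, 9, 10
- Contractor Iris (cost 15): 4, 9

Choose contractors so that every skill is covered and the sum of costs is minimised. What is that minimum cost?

29

Atlas, Bravo, Comet, Flint together cover every skill (Atlas ∪ Bravo ∪ Comet ∪ Flint = {1, 2, 3, 4, 5, 6, 7, 8, 9, 10, 11}); total cost 15 + 3 + 2 + 9 = 29.
No covering selection has total cost below 29.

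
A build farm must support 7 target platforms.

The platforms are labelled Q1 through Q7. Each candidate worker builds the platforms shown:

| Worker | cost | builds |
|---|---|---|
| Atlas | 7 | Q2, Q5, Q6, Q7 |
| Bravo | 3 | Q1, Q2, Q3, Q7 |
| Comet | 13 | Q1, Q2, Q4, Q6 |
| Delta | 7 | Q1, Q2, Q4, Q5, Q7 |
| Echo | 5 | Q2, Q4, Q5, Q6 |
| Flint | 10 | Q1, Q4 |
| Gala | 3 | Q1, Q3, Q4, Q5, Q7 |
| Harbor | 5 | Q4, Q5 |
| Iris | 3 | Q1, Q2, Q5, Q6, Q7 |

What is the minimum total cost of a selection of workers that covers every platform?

Gala, Iris together cover every platform (Gala ∪ Iris = {Q1, Q2, Q3, Q4, Q5, Q6, Q7}); total cost 3 + 3 = 6.
No covering selection has total cost below 6.

6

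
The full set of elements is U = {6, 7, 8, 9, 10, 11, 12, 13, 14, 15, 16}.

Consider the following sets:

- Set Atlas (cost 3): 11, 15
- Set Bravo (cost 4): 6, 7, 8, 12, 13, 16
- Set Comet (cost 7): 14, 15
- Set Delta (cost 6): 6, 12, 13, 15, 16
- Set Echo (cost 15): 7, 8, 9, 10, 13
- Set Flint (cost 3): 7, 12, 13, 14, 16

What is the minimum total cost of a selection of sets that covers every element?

Atlas, Bravo, Echo, Flint together cover every element (Atlas ∪ Bravo ∪ Echo ∪ Flint = {6, 7, 8, 9, 10, 11, 12, 13, 14, 15, 16}); total cost 3 + 4 + 15 + 3 = 25.
No covering selection has total cost below 25.

25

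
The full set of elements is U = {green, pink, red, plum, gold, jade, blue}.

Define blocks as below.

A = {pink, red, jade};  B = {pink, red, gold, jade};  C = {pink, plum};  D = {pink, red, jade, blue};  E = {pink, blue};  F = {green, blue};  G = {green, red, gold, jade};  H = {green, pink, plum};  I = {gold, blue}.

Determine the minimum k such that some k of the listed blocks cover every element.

Take {D, G, H}. Their union is {green, pink, red, plum, gold, jade, blue}, which is all 7 elements.
No 2 of the 9 blocks cover everything (all 36 combinations miss at least one element), so 3 is optimal.

3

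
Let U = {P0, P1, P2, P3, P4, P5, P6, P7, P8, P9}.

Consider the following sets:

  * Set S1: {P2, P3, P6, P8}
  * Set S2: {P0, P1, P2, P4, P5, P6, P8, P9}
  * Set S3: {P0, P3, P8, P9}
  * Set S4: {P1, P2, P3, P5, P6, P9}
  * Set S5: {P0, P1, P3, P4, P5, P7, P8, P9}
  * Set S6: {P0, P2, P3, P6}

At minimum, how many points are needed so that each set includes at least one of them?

Take H = {P3, P4}. Each listed set contains at least one of these, so H is a hitting set of size 2.
No single point lies in every set, so at least 2 are needed and 2 is optimal.

2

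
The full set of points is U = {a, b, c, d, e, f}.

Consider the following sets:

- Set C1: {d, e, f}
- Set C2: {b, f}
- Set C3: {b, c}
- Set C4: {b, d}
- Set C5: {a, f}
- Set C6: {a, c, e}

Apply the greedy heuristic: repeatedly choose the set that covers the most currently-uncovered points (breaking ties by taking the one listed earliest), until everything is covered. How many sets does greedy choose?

3

Greedy: pick C1 (covers 3 new) → pick C3 (covers 2 new) → pick C5 (covers 1 new). Total picks: 3.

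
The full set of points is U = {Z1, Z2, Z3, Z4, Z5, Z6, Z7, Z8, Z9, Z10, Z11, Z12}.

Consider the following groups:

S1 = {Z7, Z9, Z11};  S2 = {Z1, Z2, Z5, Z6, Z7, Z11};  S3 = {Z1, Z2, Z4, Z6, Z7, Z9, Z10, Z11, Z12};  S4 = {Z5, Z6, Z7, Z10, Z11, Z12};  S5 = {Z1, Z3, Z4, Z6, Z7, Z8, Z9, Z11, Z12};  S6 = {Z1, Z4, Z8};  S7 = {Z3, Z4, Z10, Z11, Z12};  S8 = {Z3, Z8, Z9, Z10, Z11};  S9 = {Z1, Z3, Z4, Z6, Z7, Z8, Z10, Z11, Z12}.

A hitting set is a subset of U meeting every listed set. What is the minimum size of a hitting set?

2

The 2 points {Z4, Z11} hit every group.
The groups S4, S6 are pairwise disjoint, so any hitting set needs a separate point for each — at least 2. Hence 2 is optimal.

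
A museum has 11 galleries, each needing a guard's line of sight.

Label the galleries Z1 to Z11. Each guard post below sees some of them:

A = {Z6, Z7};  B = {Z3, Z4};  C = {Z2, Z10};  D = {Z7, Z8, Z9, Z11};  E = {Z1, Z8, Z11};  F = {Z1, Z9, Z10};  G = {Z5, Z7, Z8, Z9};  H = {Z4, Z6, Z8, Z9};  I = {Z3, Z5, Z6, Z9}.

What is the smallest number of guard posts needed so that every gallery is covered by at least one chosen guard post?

5

Take {C, D, E, H, I}. Their union is {Z1, Z2, Z3, Z4, Z5, Z6, Z7, Z8, Z9, Z10, Z11}, which is all 11 galleries.
No 4 of the 9 guard posts cover everything (all 126 combinations miss at least one gallery), so 5 is optimal.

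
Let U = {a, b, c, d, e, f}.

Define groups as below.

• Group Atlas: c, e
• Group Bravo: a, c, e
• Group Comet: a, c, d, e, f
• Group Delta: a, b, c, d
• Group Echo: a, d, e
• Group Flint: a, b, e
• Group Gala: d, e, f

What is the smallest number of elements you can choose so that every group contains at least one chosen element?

H = {c, e} meets every group (each contains at least one member of H), and |H| = 2.
No single element lies in every group, so at least 2 are needed and 2 is optimal.

2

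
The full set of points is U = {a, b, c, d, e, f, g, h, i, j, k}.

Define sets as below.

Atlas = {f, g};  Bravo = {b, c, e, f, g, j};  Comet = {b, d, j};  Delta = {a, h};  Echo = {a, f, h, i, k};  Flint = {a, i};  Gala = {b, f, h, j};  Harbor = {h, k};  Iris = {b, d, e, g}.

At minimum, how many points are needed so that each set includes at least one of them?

4

Take T = {a, d, f, h}. Each listed set contains at least one of these, so T is a hitting set of size 4.
The sets Atlas, Comet, Flint, Harbor are pairwise disjoint, so any hitting set needs a separate point for each — at least 4. Hence 4 is optimal.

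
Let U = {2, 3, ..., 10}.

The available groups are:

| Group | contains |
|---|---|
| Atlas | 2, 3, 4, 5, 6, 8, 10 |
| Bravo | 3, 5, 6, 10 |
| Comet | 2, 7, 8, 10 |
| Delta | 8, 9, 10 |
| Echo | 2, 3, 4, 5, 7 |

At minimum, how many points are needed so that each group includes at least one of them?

2

H = {2, 10} meets every group (each contains at least one member of H), and |H| = 2.
The groups Delta, Echo are pairwise disjoint, so any hitting set needs a separate point for each — at least 2. Hence 2 is optimal.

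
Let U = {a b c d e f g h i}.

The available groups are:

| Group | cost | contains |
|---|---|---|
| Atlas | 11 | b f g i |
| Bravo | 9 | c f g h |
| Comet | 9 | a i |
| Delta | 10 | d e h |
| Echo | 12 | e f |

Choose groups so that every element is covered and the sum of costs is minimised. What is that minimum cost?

39

Atlas, Bravo, Comet, Delta together cover every element (Atlas ∪ Bravo ∪ Comet ∪ Delta = {a, b, c, d, e, f, g, h, i}); total cost 11 + 9 + 9 + 10 = 39.
No covering selection has total cost below 39.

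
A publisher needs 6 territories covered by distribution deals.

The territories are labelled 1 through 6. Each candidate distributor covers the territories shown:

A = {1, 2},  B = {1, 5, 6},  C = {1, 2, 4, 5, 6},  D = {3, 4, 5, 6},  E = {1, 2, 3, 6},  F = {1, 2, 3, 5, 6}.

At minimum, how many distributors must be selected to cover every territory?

2

Take {C, D}. Their union is {1, 2, 3, 4, 5, 6}, which is all 6 territories.
No single distributor has all 6 territories (the largest, C, has 5), so 2 is optimal.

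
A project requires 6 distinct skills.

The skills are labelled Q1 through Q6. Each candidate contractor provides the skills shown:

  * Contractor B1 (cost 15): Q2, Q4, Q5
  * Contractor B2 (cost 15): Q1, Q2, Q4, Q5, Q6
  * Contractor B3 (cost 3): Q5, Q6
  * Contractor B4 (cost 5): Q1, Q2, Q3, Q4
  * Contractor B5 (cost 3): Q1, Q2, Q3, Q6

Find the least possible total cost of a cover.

8

B3, B4 together cover every skill (B3 ∪ B4 = {Q1, Q2, Q3, Q4, Q5, Q6}); total cost 3 + 5 = 8.
The greedy pick B5, B3, B4 costs 11; no covering selection beats 8.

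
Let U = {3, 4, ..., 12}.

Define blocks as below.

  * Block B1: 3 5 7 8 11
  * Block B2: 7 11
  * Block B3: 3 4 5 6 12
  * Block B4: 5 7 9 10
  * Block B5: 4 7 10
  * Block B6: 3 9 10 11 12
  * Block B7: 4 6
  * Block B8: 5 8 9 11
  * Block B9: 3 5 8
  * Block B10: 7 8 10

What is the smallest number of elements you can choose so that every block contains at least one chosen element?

4

H = {4, 8, 10, 11} meets every block (each contains at least one member of H), and |H| = 4.
No choice of 3 elements meets every block, so 4 is the minimum.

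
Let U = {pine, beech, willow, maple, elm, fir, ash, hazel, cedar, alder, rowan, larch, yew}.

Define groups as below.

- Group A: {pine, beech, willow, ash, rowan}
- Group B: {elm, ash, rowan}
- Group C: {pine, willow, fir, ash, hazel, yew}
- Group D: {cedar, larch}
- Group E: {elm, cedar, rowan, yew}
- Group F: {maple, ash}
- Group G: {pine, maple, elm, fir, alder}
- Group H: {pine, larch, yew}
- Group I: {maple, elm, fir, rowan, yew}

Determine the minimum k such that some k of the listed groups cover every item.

4

Take {A, C, D, G}. Their union is {pine, beech, willow, maple, elm, fir, ash, hazel, cedar, alder, rowan, larch, yew}, which is all 13 items.
Only C contains hazel, so C is forced; the remaining 7 items need at least 3 more groups (each remaining group adds at most 3) — so at least 4 groups are needed, and 4 is optimal.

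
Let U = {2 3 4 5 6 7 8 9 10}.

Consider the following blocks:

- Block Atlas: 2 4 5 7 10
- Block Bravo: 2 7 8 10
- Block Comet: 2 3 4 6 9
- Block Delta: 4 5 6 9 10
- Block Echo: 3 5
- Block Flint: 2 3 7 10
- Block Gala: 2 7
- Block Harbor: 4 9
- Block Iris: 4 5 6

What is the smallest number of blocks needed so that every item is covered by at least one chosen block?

3

Bravo, Comet, and Echo cover everything between them: the union {2, 3, 4, 5, 6, 7, 8, 9, 10} is all of U.
Only Bravo contains 8, so Bravo is forced; the remaining 5 items need at least 2 more blocks (each remaining block adds at most 4) — so at least 3 blocks are needed, and 3 is optimal.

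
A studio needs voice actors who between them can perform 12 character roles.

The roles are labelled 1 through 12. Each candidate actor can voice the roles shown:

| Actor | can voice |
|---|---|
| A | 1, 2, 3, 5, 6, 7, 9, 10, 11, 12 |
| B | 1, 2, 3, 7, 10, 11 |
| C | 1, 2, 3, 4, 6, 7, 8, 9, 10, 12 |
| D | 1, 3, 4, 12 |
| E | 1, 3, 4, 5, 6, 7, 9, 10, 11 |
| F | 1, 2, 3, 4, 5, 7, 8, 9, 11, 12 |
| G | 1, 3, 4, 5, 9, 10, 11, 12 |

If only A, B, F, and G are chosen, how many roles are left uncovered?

Union of A, B, F, G = {1, 2, 3, 4, 5, 6, 7, 8, 9, 10, 11, 12} — that's every role, so 0 are uncovered.

0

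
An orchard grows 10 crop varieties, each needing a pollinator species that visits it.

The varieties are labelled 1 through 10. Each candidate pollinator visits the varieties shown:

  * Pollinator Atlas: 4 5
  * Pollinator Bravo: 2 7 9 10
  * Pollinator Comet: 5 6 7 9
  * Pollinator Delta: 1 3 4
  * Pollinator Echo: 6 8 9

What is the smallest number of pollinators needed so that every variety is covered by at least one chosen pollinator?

Take {Bravo, Comet, Delta, Echo}. Their union is {1, 2, 3, 4, 5, 6, 7, 8, 9, 10}, which is all 10 varieties.
Only Echo contains 8, so Echo is forced; the remaining 7 varieties need at least 3 more pollinators (each remaining pollinator adds at most 3) — so at least 4 pollinators are needed, and 4 is optimal.

4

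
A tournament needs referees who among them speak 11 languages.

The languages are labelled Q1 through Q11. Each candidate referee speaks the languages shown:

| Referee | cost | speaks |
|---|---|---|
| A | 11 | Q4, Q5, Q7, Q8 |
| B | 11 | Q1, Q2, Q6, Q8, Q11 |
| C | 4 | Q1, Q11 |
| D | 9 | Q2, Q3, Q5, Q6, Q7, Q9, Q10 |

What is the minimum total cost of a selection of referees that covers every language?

24

A, C, D together cover every language (A ∪ C ∪ D = {Q1, Q2, Q3, Q4, Q5, Q6, Q7, Q8, Q9, Q10, Q11}); total cost 11 + 4 + 9 = 24.
No covering selection has total cost below 24.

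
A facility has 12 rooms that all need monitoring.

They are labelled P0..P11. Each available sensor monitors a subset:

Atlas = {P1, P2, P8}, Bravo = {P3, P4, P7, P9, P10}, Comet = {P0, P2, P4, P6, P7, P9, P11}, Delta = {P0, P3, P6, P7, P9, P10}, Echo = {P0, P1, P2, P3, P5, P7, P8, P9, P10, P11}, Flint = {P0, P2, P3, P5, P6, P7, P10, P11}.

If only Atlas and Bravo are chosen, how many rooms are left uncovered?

4

Union of Atlas, Bravo = {P1, P2, P3, P4, P7, P8, P9, P10}.
Not covered: P0, P5, P6, P11 — 4 rooms.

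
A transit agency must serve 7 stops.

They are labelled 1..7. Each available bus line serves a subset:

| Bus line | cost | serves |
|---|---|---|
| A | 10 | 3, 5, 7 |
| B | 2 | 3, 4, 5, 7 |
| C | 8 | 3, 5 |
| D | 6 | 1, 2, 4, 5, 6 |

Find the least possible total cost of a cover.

8

B, D together cover every stop (B ∪ D = {1, 2, 3, 4, 5, 6, 7}); total cost 2 + 6 = 8.
No covering selection has total cost below 8.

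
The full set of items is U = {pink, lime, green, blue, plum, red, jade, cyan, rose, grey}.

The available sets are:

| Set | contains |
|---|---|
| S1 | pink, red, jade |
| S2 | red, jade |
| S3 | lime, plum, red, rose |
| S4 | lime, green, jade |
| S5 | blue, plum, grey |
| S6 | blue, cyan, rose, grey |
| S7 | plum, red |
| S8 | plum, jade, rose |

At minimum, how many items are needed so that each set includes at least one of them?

H = {plum, jade, cyan} meets every set (each contains at least one member of H), and |H| = 3.
The sets S4, S6, S7 are pairwise disjoint, so any hitting set needs a separate item for each — at least 3. Hence 3 is optimal.

3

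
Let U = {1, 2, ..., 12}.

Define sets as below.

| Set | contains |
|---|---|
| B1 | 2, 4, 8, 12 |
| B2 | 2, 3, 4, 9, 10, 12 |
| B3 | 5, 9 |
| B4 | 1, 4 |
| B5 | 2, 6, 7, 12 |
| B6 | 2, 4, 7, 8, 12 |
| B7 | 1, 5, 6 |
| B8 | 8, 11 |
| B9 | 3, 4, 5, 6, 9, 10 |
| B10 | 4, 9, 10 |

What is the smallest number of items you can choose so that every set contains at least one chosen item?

The 4 items {1, 7, 8, 9} hit every set.
The sets B3, B4, B5, B8 are pairwise disjoint, so any hitting set needs a separate item for each — at least 4. Hence 4 is optimal.

4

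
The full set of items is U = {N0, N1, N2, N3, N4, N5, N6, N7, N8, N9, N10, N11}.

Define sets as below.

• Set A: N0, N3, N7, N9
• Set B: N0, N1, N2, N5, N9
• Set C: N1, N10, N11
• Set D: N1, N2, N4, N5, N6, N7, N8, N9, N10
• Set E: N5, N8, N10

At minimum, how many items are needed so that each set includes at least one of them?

2

The 2 items {N9, N10} hit every set.
The sets A, E are pairwise disjoint, so any hitting set needs a separate item for each — at least 2. Hence 2 is optimal.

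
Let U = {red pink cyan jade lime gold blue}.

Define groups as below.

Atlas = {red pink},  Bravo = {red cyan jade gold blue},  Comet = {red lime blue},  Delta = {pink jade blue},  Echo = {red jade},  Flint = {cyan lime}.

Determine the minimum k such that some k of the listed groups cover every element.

3

Atlas and Bravo and Flint together: Atlas ∪ Bravo ∪ Flint = {red, pink, cyan, jade, lime, gold, blue} — every element is covered.
Only Bravo contains gold, so Bravo is forced; the remaining 2 elements need at least 2 more groups (each remaining group adds at most 1) — so at least 3 groups are needed, and 3 is optimal.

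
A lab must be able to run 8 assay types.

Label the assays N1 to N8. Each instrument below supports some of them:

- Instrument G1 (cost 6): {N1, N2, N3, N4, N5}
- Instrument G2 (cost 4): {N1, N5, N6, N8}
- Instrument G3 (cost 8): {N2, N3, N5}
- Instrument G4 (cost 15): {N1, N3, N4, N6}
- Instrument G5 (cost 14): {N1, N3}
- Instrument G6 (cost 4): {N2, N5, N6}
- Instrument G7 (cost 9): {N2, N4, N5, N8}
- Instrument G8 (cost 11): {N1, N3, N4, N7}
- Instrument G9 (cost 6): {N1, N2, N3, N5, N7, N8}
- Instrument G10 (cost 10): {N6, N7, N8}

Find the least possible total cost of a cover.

G1, G2, G9 together cover every assay (G1 ∪ G2 ∪ G9 = {N1, N2, N3, N4, N5, N6, N7, N8}); total cost 6 + 4 + 6 = 16.
No covering selection has total cost below 16.

16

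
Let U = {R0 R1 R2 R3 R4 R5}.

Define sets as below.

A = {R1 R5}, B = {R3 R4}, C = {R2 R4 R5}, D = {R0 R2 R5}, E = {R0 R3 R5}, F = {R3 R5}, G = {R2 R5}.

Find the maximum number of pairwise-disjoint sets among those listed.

A, B are pairwise disjoint (A={R1,R5}; B={R3,R4}).
Every remaining set overlaps one of these, and no 3 of the listed sets are pairwise disjoint, so 2 is the maximum.

2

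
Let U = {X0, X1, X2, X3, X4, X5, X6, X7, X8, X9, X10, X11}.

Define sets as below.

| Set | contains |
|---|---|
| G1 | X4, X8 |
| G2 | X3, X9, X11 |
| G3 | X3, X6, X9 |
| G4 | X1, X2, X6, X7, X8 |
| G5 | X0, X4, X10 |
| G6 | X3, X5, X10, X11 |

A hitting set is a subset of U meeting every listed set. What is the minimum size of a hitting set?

The 3 elements {X4, X6, X11} hit every set.
The sets G2, G4, G5 are pairwise disjoint, so any hitting set needs a separate element for each — at least 3. Hence 3 is optimal.

3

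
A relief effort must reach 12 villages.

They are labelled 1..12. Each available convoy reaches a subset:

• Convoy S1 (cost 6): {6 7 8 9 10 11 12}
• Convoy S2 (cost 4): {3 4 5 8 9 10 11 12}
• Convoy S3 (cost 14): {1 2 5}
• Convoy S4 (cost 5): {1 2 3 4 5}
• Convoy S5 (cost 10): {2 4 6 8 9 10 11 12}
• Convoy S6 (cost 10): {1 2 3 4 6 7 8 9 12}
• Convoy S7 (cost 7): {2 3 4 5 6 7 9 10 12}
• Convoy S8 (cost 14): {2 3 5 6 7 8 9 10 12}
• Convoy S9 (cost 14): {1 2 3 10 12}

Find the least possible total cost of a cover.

11

S1, S4 together cover every village (S1 ∪ S4 = {1, 2, 3, 4, 5, 6, 7, 8, 9, 10, 11, 12}); total cost 6 + 5 = 11.
The greedy pick S2, S7, S4 costs 16; no covering selection beats 11.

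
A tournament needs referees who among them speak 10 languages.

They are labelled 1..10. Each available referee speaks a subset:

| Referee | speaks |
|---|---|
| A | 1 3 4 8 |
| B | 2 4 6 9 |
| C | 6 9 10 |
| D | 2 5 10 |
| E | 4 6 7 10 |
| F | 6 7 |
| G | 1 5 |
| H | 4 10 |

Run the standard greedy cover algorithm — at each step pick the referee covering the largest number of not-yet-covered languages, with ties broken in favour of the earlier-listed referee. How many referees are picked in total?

4

Greedy: pick A (covers 4 new) → pick B (covers 3 new) → pick D (covers 2 new) → pick E (covers 1 new). Total picks: 4.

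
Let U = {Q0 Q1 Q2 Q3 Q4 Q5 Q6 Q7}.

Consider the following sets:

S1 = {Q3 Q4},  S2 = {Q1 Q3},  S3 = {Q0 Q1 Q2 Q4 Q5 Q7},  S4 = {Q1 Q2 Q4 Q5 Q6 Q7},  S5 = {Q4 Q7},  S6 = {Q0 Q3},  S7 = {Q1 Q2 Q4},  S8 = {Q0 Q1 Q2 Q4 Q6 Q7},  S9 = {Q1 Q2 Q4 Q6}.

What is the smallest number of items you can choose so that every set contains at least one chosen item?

The 2 items {Q3, Q4} hit every set.
The sets S5, S6 are pairwise disjoint, so any hitting set needs a separate item for each — at least 2. Hence 2 is optimal.

2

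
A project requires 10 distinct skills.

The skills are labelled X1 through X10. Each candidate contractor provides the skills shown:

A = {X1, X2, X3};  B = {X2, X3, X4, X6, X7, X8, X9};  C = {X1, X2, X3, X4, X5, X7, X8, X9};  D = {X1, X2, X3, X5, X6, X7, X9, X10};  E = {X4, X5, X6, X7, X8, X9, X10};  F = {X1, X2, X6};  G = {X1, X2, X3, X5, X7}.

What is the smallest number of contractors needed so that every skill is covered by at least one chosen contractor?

2

C and D together: C ∪ D = {X1, X2, X3, X4, X5, X6, X7, X8, X9, X10} — every skill is covered.
No single contractor has all 10 skills (the largest, C, has 8), so 2 is optimal.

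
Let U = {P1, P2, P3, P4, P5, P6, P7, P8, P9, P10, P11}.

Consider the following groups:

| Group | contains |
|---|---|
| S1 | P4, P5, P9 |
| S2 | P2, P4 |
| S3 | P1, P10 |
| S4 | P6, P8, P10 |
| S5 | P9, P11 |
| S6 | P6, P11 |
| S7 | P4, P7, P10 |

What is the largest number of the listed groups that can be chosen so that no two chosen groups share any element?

3

S2, S4, S5 are pairwise disjoint (S2={P2,P4}; S4={P6,P8,P10}; S5={P9,P11}).
Every remaining group overlaps one of these, and no 4 of the listed groups are pairwise disjoint, so 3 is the maximum.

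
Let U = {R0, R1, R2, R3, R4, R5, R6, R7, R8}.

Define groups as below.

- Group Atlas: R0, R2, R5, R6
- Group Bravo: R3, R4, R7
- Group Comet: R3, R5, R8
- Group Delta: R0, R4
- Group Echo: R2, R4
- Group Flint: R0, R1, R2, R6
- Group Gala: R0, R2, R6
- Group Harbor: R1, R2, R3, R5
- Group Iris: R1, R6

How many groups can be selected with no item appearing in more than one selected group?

3

Comet, Echo, Iris are pairwise disjoint (Comet={R3,R5,R8}; Echo={R2,R4}; Iris={R1,R6}).
Every remaining group overlaps one of these, and no 4 of the listed groups are pairwise disjoint, so 3 is the maximum.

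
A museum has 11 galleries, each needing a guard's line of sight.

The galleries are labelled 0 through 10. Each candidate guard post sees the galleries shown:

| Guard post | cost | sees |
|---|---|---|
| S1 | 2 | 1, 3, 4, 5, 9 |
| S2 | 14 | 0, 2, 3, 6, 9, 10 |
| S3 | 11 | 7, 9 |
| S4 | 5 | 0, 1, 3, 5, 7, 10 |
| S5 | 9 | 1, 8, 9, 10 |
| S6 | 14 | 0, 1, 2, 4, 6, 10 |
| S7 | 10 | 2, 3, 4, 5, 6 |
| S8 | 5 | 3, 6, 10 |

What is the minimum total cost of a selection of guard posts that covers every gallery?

24

S4, S5, S7 together cover every gallery (S4 ∪ S5 ∪ S7 = {0, 1, 2, 3, 4, 5, 6, 7, 8, 9, 10}); total cost 5 + 9 + 10 = 24.
The greedy pick S1, S4, S7, S5 costs 26; no covering selection beats 24.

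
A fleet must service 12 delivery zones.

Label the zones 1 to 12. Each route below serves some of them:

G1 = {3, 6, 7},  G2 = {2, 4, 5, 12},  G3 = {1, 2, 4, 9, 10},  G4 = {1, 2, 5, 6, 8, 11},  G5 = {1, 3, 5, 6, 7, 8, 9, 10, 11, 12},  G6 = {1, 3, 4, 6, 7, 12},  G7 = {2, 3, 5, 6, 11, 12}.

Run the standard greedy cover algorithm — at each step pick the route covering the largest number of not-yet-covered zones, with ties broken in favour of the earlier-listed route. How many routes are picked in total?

Greedy: pick G5 (covers 10 new) → pick G2 (covers 2 new). Total picks: 2.

2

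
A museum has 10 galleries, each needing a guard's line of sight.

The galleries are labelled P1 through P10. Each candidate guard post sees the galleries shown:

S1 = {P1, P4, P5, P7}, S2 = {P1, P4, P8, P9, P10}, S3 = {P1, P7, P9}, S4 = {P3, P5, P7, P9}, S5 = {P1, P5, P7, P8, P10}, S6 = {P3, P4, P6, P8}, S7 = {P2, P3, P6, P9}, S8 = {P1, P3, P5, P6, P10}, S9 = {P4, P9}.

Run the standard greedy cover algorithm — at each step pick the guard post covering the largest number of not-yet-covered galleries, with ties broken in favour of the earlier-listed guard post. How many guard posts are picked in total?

3

Greedy: pick S2 (covers 5 new) → pick S4 (covers 3 new) → pick S7 (covers 2 new). Total picks: 3.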